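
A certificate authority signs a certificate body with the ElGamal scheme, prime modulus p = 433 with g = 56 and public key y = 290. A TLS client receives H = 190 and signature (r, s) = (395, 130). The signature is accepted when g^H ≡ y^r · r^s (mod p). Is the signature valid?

Left side g^H mod p:
56^2 = 3136 ≡ 105
56^4 ≡ 105^2 = 11025 ≡ 200
56^8 ≡ 200^2 = 40000 ≡ 164
56^16 ≡ 164^2 = 26896 ≡ 50
56^32 ≡ 50^2 = 2500 ≡ 335
56^64 ≡ 335^2 = 112225 ≡ 78
56^128 ≡ 78^2 = 6084 ≡ 22
190 = 128 + 32 + 16 + 8 + 4 + 2, so 56^190 ≡ 22·335·50·164·200·105 ≡ 338 (mod 433)
Right side y^r · r^s mod p:
290^2 = 84100 ≡ 98
290^4 ≡ 98^2 = 9604 ≡ 78
290^8 ≡ 78^2 = 6084 ≡ 22
290^16 ≡ 22^2 = 484 ≡ 51
290^32 ≡ 51^2 = 2601 ≡ 3
290^64 ≡ 3^2 = 9
290^128 ≡ 9^2 = 81
290^256 ≡ 81^2 = 6561 ≡ 66
395 = 256 + 128 + 8 + 2 + 1, so 290^395 ≡ 66·81·22·98·290 ≡ 365 (mod 433)
395^2 = 156025 ≡ 145
395^4 ≡ 145^2 = 21025 ≡ 241
395^8 ≡ 241^2 = 58081 ≡ 59
395^16 ≡ 59^2 = 3481 ≡ 17
395^32 ≡ 17^2 = 289
395^64 ≡ 289^2 = 83521 ≡ 385
395^128 ≡ 385^2 = 148225 ≡ 139
130 = 128 + 2, so 395^130 ≡ 139·145 ≡ 237 (mod 433)
365·237 = 86505 ≡ 338 (mod 433)
338 ≡ 338 (mod 433), so the signature is genuine.

valid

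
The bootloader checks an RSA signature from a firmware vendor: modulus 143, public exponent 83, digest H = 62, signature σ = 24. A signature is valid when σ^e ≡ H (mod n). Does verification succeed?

fails

σ^2 ≡ 24^2 = 576 ≡ 4
σ^4 ≡ 4^2 = 16
σ^8 ≡ 16^2 = 256 ≡ 113
σ^16 ≡ 113^2 = 12769 ≡ 42
σ^32 ≡ 42^2 = 1764 ≡ 48
σ^64 ≡ 48^2 = 2304 ≡ 16
83 = 64 + 16 + 2 + 1, so σ^83 ≡ 16·42·4·24 ≡ 19 (mod 143)
σ^83 mod 143 = 19, but H = 62.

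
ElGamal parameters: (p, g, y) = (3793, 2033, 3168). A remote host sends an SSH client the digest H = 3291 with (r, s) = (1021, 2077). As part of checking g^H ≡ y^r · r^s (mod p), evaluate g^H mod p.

125

2033^2 = 4133089 ≡ 2512
2033^4 ≡ 2512^2 = 6310144 ≡ 2385
2033^8 ≡ 2385^2 = 5688225 ≡ 2518
2033^16 ≡ 2518^2 = 6340324 ≡ 2221
2033^32 ≡ 2221^2 = 4932841 ≡ 1941
2033^64 ≡ 1941^2 = 3767481 ≡ 1032
2033^128 ≡ 1032^2 = 1065024 ≡ 2984
2033^256 ≡ 2984^2 = 8904256 ≡ 2085
2033^512 ≡ 2085^2 = 4347225 ≡ 447
2033^1024 ≡ 447^2 = 199809 ≡ 2573
2033^2048 ≡ 2573^2 = 6620329 ≡ 1544
3291 = 2048 + 1024 + 128 + 64 + 16 + 8 + 2 + 1, so 2033^3291 ≡ 1544·2573·2984·1032·2221·2518·2512·2033 ≡ 125 (mod 3793)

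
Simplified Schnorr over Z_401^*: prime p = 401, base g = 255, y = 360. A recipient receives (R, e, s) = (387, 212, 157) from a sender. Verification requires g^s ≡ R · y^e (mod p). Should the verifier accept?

accept

g^s mod p:
255^157 mod 401 = 178
R · y^e mod p:
360^212 mod 401 = 331
387·331 = 128097 ≡ 178 (mod 401)
178 ≡ 178 (mod 401); signature holds.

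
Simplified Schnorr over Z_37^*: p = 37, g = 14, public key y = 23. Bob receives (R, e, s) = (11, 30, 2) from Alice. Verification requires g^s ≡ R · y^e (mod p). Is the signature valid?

invalid

g^s mod p:
Squares mod 37: 14^1≡14, 14^2≡11
14^2 ≡ 11 (mod 37)
R · y^e mod p:
Squares mod 37: 23^1≡23, 23^2≡11, 23^4≡10, 23^8≡26, 23^16≡10
30 = 16 + 8 + 4 + 2, so 23^30 ≡ 10·26·10·11 ≡ 36 (mod 37)
11·36 = 396 ≡ 26 (mod 37)
11 ≠ 26; the check fails.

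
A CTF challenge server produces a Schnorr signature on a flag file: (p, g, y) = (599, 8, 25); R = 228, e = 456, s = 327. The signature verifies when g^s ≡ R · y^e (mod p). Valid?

g^s mod p:
8^2 = 64
8^4 ≡ 64^2 = 4096 ≡ 502
8^8 ≡ 502^2 = 252004 ≡ 424
8^16 ≡ 424^2 = 179776 ≡ 76
8^32 ≡ 76^2 = 5776 ≡ 385
8^64 ≡ 385^2 = 148225 ≡ 272
8^128 ≡ 272^2 = 73984 ≡ 307
8^256 ≡ 307^2 = 94249 ≡ 206
327 = 256 + 64 + 4 + 2 + 1, so 8^327 ≡ 206·272·502·64·8 ≡ 453 (mod 599)
R · y^e mod p:
25^2 = 625 ≡ 26
25^4 ≡ 26^2 = 676 ≡ 77
25^8 ≡ 77^2 = 5929 ≡ 538
25^16 ≡ 538^2 = 289444 ≡ 127
25^32 ≡ 127^2 = 16129 ≡ 555
25^64 ≡ 555^2 = 308025 ≡ 139
25^128 ≡ 139^2 = 19321 ≡ 153
25^256 ≡ 153^2 = 23409 ≡ 48
456 = 256 + 128 + 64 + 8, so 25^456 ≡ 48·153·139·538 ≡ 467 (mod 599)
228·467 = 106476 ≡ 453 (mod 599)
453 ≡ 453 (mod 599); signature holds.

yes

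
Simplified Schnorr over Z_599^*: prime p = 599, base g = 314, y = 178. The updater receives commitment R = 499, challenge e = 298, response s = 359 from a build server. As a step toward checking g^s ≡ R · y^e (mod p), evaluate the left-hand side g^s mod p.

364

Squares mod 599: 314^1≡314, 314^2≡360, 314^4≡216, 314^8≡533, 314^16≡163, 314^32≡213, 314^64≡444, 314^128≡65, 314^256≡32
359 = 256 + 64 + 32 + 4 + 2 + 1, so 314^359 ≡ 32·444·213·216·360·314 ≡ 364 (mod 599)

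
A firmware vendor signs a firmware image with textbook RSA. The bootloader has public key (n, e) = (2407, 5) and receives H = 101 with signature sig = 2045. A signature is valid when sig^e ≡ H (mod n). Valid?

Squares mod 2407: sig^1≡2045, sig^2≡1066, sig^4≡252
5 = 4 + 1, so sig^5 ≡ 252·2045 ≡ 242 (mod 2407)
242 ≠ 101, so verification fails.

no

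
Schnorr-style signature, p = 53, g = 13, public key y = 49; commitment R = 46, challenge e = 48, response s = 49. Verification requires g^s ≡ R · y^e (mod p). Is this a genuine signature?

genuine

g^s mod p:
13^2 = 169 ≡ 10
13^4 ≡ 10^2 = 100 ≡ 47
13^8 ≡ 47^2 = 2209 ≡ 36
13^16 ≡ 36^2 = 1296 ≡ 24
13^32 ≡ 24^2 = 576 ≡ 46
49 = 32 + 16 + 1, so 13^49 ≡ 46·24·13 ≡ 42 (mod 53)
R · y^e mod p:
49^2 = 2401 ≡ 16
49^4 ≡ 16^2 = 256 ≡ 44
49^8 ≡ 44^2 = 1936 ≡ 28
49^16 ≡ 28^2 = 784 ≡ 42
49^32 ≡ 42^2 = 1764 ≡ 15
48 = 32 + 16, so 49^48 ≡ 15·42 ≡ 47 (mod 53)
46·47 = 2162 ≡ 42 (mod 53)
42 ≡ 42 (mod 53); signature holds.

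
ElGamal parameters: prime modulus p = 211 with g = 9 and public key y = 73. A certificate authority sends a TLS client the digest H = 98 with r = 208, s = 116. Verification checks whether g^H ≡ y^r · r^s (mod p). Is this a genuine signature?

genuine

Left side g^H mod p:
Squares mod 211: 9^1≡9, 9^2≡81, 9^4≡20, 9^8≡189, 9^16≡62, 9^32≡46, 9^64≡6
98 = 64 + 32 + 2, so 9^98 ≡ 6·46·81 ≡ 201 (mod 211)
Right side y^r · r^s mod p:
Squares mod 211: 73^1≡73, 73^2≡54, 73^4≡173, 73^8≡178, 73^16≡34, 73^32≡101, 73^64≡73, 73^128≡54
208 = 128 + 64 + 16, so 73^208 ≡ 54·73·34 ≡ 43 (mod 211)
Squares mod 211: 208^1≡208, 208^2≡9, 208^4≡81, 208^8≡20, 208^16≡189, 208^32≡62, 208^64≡46
116 = 64 + 32 + 16 + 4, so 208^116 ≡ 46·62·189·81 ≡ 93 (mod 211)
43·93 = 3999 ≡ 201 (mod 211)
201 ≡ 201 (mod 211), so the signature is genuine.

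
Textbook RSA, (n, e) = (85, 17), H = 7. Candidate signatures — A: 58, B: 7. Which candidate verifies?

B

Candidate A: 58^2 = 3364 ≡ 49; 58^4 ≡ 49^2 = 2401 ≡ 21; 58^8 ≡ 21^2 = 441 ≡ 16; 58^16 ≡ 16^2 = 256 ≡ 1; 17 = 16 + 1, so 58^17 ≡ 1·58 ≡ 58 (mod 85)
Candidate B: 7^2 = 49; 7^4 ≡ 49^2 = 2401 ≡ 21; 7^8 ≡ 21^2 = 441 ≡ 16; 7^16 ≡ 16^2 = 256 ≡ 1; 17 = 16 + 1, so 7^17 ≡ 1·7 ≡ 7 (mod 85)
  → matches H = 7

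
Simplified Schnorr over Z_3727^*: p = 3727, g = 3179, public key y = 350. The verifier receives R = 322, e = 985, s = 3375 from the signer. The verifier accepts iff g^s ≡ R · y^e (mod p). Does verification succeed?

g^s mod p:
3179^2 = 10106041 ≡ 2144
3179^4 ≡ 2144^2 = 4596736 ≡ 1345
3179^8 ≡ 1345^2 = 1809025 ≡ 1430
3179^16 ≡ 1430^2 = 2044900 ≡ 2504
3179^32 ≡ 2504^2 = 6270016 ≡ 1202
3179^64 ≡ 1202^2 = 1444804 ≡ 2455
3179^128 ≡ 2455^2 = 6027025 ≡ 466
3179^256 ≡ 466^2 = 217156 ≡ 990
3179^512 ≡ 990^2 = 980100 ≡ 3626
3179^1024 ≡ 3626^2 = 13147876 ≡ 2747
3179^2048 ≡ 2747^2 = 7546009 ≡ 2561
3375 = 2048 + 1024 + 256 + 32 + 8 + 4 + 2 + 1, so 3179^3375 ≡ 2561·2747·990·1202·1430·1345·2144·3179 ≡ 151 (mod 3727)
R · y^e mod p:
350^2 = 122500 ≡ 3236
350^4 ≡ 3236^2 = 10471696 ≡ 2553
350^8 ≡ 2553^2 = 6517809 ≡ 3013
350^16 ≡ 3013^2 = 9078169 ≡ 2924
350^32 ≡ 2924^2 = 8549776 ≡ 38
350^64 ≡ 38^2 = 1444
350^128 ≡ 1444^2 = 2085136 ≡ 1743
350^256 ≡ 1743^2 = 3038049 ≡ 544
350^512 ≡ 544^2 = 295936 ≡ 1503
985 = 512 + 256 + 128 + 64 + 16 + 8 + 1, so 350^985 ≡ 1503·544·1743·1444·2924·3013·350 ≡ 3577 (mod 3727)
322·3577 = 1151794 ≡ 151 (mod 3727)
151 ≡ 151 (mod 3727); signature holds.

passes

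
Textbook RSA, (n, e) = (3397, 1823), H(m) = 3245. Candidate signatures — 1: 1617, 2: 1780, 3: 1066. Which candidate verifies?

Candidate 1: Squares mod 3397: 1617^1≡1617, 1617^2≡2396, 1617^4≡3283, 1617^8≡2805, 1617^16≡573, 1617^32≡2217, 1617^64≡3027, 1617^128≡1020, 1617^256≡918, 1617^512≡268, 1617^1024≡487; 1823 = 1024 + 512 + 256 + 16 + 8 + 4 + 2 + 1, so 1617^1823 ≡ 487·268·918·573·2805·3283·2396·1617 ≡ 3245 (mod 3397)
  → matches H(m) = 3245
Candidate 2: Squares mod 3397: 1780^1≡1780, 1780^2≡2396, 1780^4≡3283, 1780^8≡2805, 1780^16≡573, 1780^32≡2217, 1780^64≡3027, 1780^128≡1020, 1780^256≡918, 1780^512≡268, 1780^1024≡487; 1823 = 1024 + 512 + 256 + 16 + 8 + 4 + 2 + 1, so 1780^1823 ≡ 487·268·918·573·2805·3283·2396·1780 ≡ 152 (mod 3397)
Candidate 3: Squares mod 3397: 1066^1≡1066, 1066^2≡1758, 1066^4≡2691, 1066^8≡2474, 1066^16≡2679, 1066^32≡2577, 1066^64≡3191, 1066^128≡1672, 1066^256≡3250, 1066^512≡1227, 1066^1024≡658; 1823 = 1024 + 512 + 256 + 16 + 8 + 4 + 2 + 1, so 1066^1823 ≡ 658·1227·3250·2679·2474·2691·1758·1066 ≡ 872 (mod 3397)

1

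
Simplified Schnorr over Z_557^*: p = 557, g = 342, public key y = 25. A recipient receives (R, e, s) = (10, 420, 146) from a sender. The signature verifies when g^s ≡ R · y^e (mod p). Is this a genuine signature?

forged

g^s mod p:
342^2 = 116964 ≡ 551
342^4 ≡ 551^2 = 303601 ≡ 36
342^8 ≡ 36^2 = 1296 ≡ 182
342^16 ≡ 182^2 = 33124 ≡ 261
342^32 ≡ 261^2 = 68121 ≡ 167
342^64 ≡ 167^2 = 27889 ≡ 39
342^128 ≡ 39^2 = 1521 ≡ 407
146 = 128 + 16 + 2, so 342^146 ≡ 407·261·551 ≡ 403 (mod 557)
R · y^e mod p:
25^2 = 625 ≡ 68
25^4 ≡ 68^2 = 4624 ≡ 168
25^8 ≡ 168^2 = 28224 ≡ 374
25^16 ≡ 374^2 = 139876 ≡ 69
25^32 ≡ 69^2 = 4761 ≡ 305
25^64 ≡ 305^2 = 93025 ≡ 6
25^128 ≡ 6^2 = 36
25^256 ≡ 36^2 = 1296 ≡ 182
420 = 256 + 128 + 32 + 4, so 25^420 ≡ 182·36·305·168 ≡ 528 (mod 557)
10·528 = 5280 ≡ 267 (mod 557)
403 ≠ 267; the check fails.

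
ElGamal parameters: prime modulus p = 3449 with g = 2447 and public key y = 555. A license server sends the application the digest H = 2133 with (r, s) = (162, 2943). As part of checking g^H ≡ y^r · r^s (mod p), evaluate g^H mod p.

2447^2 = 5987809 ≡ 345
2447^4 ≡ 345^2 = 119025 ≡ 1759
2447^8 ≡ 1759^2 = 3094081 ≡ 328
2447^16 ≡ 328^2 = 107584 ≡ 665
2447^32 ≡ 665^2 = 442225 ≡ 753
2447^64 ≡ 753^2 = 567009 ≡ 1373
2447^128 ≡ 1373^2 = 1885129 ≡ 1975
2447^256 ≡ 1975^2 = 3900625 ≡ 3255
2447^512 ≡ 3255^2 = 10595025 ≡ 3146
2447^1024 ≡ 3146^2 = 9897316 ≡ 2135
2447^2048 ≡ 2135^2 = 4558225 ≡ 2096
2133 = 2048 + 64 + 16 + 4 + 1, so 2447^2133 ≡ 2096·1373·665·1759·2447 ≡ 2488 (mod 3449)

2488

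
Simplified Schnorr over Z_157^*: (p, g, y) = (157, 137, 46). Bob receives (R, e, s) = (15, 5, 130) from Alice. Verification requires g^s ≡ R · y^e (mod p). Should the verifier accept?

reject

g^s mod p:
137^130 mod 157 = 145
R · y^e mod p:
46^5 mod 157 = 14
15·14 = 210 ≡ 53 (mod 157)
145 ≠ 53; the check fails.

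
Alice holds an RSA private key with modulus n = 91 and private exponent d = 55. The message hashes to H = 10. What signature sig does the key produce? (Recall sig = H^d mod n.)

10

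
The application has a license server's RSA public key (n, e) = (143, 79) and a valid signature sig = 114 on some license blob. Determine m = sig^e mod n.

36

sig^2 ≡ 114^2 = 12996 ≡ 126
sig^4 ≡ 126^2 = 15876 ≡ 3
sig^8 ≡ 3^2 = 9
sig^16 ≡ 9^2 = 81
sig^32 ≡ 81^2 = 6561 ≡ 126
sig^64 ≡ 126^2 = 15876 ≡ 3
79 = 64 + 8 + 4 + 2 + 1, so sig^79 ≡ 3·9·3·126·114 ≡ 36 (mod 143)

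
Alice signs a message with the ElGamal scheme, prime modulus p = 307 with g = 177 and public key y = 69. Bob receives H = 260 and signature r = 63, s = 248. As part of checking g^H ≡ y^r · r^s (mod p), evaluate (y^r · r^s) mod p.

90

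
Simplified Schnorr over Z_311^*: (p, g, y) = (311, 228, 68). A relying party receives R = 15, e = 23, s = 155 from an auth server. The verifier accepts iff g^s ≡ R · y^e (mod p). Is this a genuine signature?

genuine

g^s mod p:
228^155 mod 311 = 310
R · y^e mod p:
68^23 mod 311 = 228
15·228 = 3420 ≡ 310 (mod 311)
310 ≡ 310 (mod 311); signature holds.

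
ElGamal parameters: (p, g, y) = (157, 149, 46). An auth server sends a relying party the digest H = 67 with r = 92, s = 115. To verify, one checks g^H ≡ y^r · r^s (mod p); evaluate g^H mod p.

65

149^2 = 22201 ≡ 64
149^4 ≡ 64^2 = 4096 ≡ 14
149^8 ≡ 14^2 = 196 ≡ 39
149^16 ≡ 39^2 = 1521 ≡ 108
149^32 ≡ 108^2 = 11664 ≡ 46
149^64 ≡ 46^2 = 2116 ≡ 75
67 = 64 + 2 + 1, so 149^67 ≡ 75·64·149 ≡ 65 (mod 157)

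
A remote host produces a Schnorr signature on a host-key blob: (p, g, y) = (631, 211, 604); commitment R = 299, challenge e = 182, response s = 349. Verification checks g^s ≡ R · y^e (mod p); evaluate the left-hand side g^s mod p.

564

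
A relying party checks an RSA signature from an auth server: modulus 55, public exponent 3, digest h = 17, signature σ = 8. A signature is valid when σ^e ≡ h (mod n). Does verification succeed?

σ^3 mod 55 = 17
σ^3 mod 55 = 17 matches h.

passes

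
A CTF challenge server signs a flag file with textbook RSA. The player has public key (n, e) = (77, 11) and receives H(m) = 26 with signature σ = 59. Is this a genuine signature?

genuine

Squares mod 77: σ^1≡59, σ^2≡16, σ^4≡25, σ^8≡9
11 = 8 + 2 + 1, so σ^11 ≡ 9·16·59 ≡ 26 (mod 77)
σ^11 mod 77 = 26 matches H(m).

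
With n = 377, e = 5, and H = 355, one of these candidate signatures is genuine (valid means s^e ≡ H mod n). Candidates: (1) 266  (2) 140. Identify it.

Candidate 1: 266^5 mod 377 = 80
Candidate 2: 140^5 mod 377 = 355
  → matches H = 355

2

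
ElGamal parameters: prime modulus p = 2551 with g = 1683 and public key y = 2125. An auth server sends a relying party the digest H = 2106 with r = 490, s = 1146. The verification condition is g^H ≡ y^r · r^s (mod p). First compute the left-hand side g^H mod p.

2446

Squares mod 2551: 1683^1≡1683, 1683^2≡879, 1683^4≡2239, 1683^8≡406, 1683^16≡1572, 1683^32≡1816, 1683^64≡1964, 1683^128≡184, 1683^256≡693, 1683^512≡661, 1683^1024≡700, 1683^2048≡208
2106 = 2048 + 32 + 16 + 8 + 2, so 1683^2106 ≡ 208·1816·1572·406·879 ≡ 2446 (mod 2551)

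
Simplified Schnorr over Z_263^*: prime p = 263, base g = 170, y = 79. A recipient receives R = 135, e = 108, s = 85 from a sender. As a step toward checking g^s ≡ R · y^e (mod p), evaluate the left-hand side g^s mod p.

170^85 mod 263 = 29

29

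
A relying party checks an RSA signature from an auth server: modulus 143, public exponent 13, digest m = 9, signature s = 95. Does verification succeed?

fails

Squares mod 143: s^1≡95, s^2≡16, s^4≡113, s^8≡42
13 = 8 + 4 + 1, so s^13 ≡ 42·113·95 ≡ 134 (mod 143)
134 ≠ 9, so verification fails.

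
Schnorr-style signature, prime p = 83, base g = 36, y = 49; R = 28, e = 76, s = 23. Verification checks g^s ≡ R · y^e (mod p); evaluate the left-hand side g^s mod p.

26

Squares mod 83: 36^1≡36, 36^2≡51, 36^4≡28, 36^8≡37, 36^16≡41
23 = 16 + 4 + 2 + 1, so 36^23 ≡ 41·28·51·36 ≡ 26 (mod 83)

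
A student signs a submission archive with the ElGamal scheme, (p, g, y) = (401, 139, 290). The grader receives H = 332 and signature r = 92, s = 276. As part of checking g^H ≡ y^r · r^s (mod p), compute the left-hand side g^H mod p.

99

139^2 = 19321 ≡ 73
139^4 ≡ 73^2 = 5329 ≡ 116
139^8 ≡ 116^2 = 13456 ≡ 223
139^16 ≡ 223^2 = 49729 ≡ 5
139^32 ≡ 5^2 = 25
139^64 ≡ 25^2 = 625 ≡ 224
139^128 ≡ 224^2 = 50176 ≡ 51
139^256 ≡ 51^2 = 2601 ≡ 195
332 = 256 + 64 + 8 + 4, so 139^332 ≡ 195·224·223·116 ≡ 99 (mod 401)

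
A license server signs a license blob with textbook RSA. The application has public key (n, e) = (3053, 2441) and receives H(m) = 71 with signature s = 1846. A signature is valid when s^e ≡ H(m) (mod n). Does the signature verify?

does not verify

s^2441 mod 3053 = 2982
The recovered value 2982 does not match the digest 71.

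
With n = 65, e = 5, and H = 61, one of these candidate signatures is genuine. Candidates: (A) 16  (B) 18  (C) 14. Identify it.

A

Candidate A: Squares mod 65: 16^1≡16, 16^2≡61, 16^4≡16; 5 = 4 + 1, so 16^5 ≡ 16·16 ≡ 61 (mod 65)
  → matches H = 61
Candidate B: Squares mod 65: 18^1≡18, 18^2≡64, 18^4≡1; 5 = 4 + 1, so 18^5 ≡ 1·18 ≡ 18 (mod 65)
Candidate C: Squares mod 65: 14^1≡14, 14^2≡1, 14^4≡1; 5 = 4 + 1, so 14^5 ≡ 1·14 ≡ 14 (mod 65)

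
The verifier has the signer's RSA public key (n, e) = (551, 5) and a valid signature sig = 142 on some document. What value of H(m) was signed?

453

sig^5 mod 551 = 453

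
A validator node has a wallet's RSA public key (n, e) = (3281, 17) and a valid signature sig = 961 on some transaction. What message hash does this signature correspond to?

2270

Squares mod 3281: sig^1≡961, sig^2≡1560, sig^4≡2379, sig^8≡3197, sig^16≡494
17 = 16 + 1, so sig^17 ≡ 494·961 ≡ 2270 (mod 3281)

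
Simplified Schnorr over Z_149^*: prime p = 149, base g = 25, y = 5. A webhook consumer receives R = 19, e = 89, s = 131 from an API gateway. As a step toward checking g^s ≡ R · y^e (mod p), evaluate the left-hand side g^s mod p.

125

25^2 = 625 ≡ 29
25^4 ≡ 29^2 = 841 ≡ 96
25^8 ≡ 96^2 = 9216 ≡ 127
25^16 ≡ 127^2 = 16129 ≡ 37
25^32 ≡ 37^2 = 1369 ≡ 28
25^64 ≡ 28^2 = 784 ≡ 39
25^128 ≡ 39^2 = 1521 ≡ 31
131 = 128 + 2 + 1, so 25^131 ≡ 31·29·25 ≡ 125 (mod 149)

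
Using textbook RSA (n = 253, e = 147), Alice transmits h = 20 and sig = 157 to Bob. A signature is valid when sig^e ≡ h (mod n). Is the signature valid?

sig^2 ≡ 157^2 = 24649 ≡ 108
sig^4 ≡ 108^2 = 11664 ≡ 26
sig^8 ≡ 26^2 = 676 ≡ 170
sig^16 ≡ 170^2 = 28900 ≡ 58
sig^32 ≡ 58^2 = 3364 ≡ 75
sig^64 ≡ 75^2 = 5625 ≡ 59
sig^128 ≡ 59^2 = 3481 ≡ 192
147 = 128 + 16 + 2 + 1, so sig^147 ≡ 192·58·108·157 ≡ 20 (mod 253)
sig^147 mod 253 = 20 matches h.

valid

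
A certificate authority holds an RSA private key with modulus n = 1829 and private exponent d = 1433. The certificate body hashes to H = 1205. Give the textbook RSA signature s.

29

H^2 ≡ 1205^2 = 1452025 ≡ 1628
H^4 ≡ 1628^2 = 2650384 ≡ 163
H^8 ≡ 163^2 = 26569 ≡ 963
H^16 ≡ 963^2 = 927369 ≡ 66
H^32 ≡ 66^2 = 4356 ≡ 698
H^64 ≡ 698^2 = 487204 ≡ 690
H^128 ≡ 690^2 = 476100 ≡ 560
H^256 ≡ 560^2 = 313600 ≡ 841
H^512 ≡ 841^2 = 707281 ≡ 1287
H^1024 ≡ 1287^2 = 1656369 ≡ 1124
1433 = 1024 + 256 + 128 + 16 + 8 + 1, so H^1433 ≡ 1124·841·560·66·963·1205 ≡ 29 (mod 1829)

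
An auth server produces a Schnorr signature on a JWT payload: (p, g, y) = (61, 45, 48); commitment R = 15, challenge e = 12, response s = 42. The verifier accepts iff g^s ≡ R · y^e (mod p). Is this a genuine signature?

g^s mod p:
45^2 = 2025 ≡ 12
45^4 ≡ 12^2 = 144 ≡ 22
45^8 ≡ 22^2 = 484 ≡ 57
45^16 ≡ 57^2 = 3249 ≡ 16
45^32 ≡ 16^2 = 256 ≡ 12
42 = 32 + 8 + 2, so 45^42 ≡ 12·57·12 ≡ 34 (mod 61)
R · y^e mod p:
48^2 = 2304 ≡ 47
48^4 ≡ 47^2 = 2209 ≡ 13
48^8 ≡ 13^2 = 169 ≡ 47
12 = 8 + 4, so 48^12 ≡ 47·13 ≡ 1 (mod 61)
15·1 = 15 ≡ 15 (mod 61)
34 ≠ 15; the check fails.

forged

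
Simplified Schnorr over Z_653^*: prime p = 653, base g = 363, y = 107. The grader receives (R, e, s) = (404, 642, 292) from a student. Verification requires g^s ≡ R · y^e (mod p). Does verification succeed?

passes

g^s mod p:
Squares mod 653: 363^1≡363, 363^2≡516, 363^4≡485, 363^8≡145, 363^16≡129, 363^32≡316, 363^64≡600, 363^128≡197, 363^256≡282
292 = 256 + 32 + 4, so 363^292 ≡ 282·316·485 ≡ 515 (mod 653)
R · y^e mod p:
Squares mod 653: 107^1≡107, 107^2≡348, 107^4≡299, 107^8≡593, 107^16≡335, 107^32≡562, 107^64≡445, 107^128≡166, 107^256≡130, 107^512≡575
642 = 512 + 128 + 2, so 107^642 ≡ 575·166·348 ≡ 449 (mod 653)
404·449 = 181396 ≡ 515 (mod 653)
515 ≡ 515 (mod 653); signature holds.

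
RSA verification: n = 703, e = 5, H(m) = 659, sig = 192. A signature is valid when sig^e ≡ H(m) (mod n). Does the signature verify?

Squares mod 703: sig^1≡192, sig^2≡308, sig^4≡662
5 = 4 + 1, so sig^5 ≡ 662·192 ≡ 564 (mod 703)
564 ≠ 659, so verification fails.

does not verify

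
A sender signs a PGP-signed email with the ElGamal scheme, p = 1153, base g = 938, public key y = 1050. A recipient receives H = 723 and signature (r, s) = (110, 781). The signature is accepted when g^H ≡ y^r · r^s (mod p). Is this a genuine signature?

Left side g^H mod p:
938^2 = 879844 ≡ 105
938^4 ≡ 105^2 = 11025 ≡ 648
938^8 ≡ 648^2 = 419904 ≡ 212
938^16 ≡ 212^2 = 44944 ≡ 1130
938^32 ≡ 1130^2 = 1276900 ≡ 529
938^64 ≡ 529^2 = 279841 ≡ 815
938^128 ≡ 815^2 = 664225 ≡ 97
938^256 ≡ 97^2 = 9409 ≡ 185
938^512 ≡ 185^2 = 34225 ≡ 788
723 = 512 + 128 + 64 + 16 + 2 + 1, so 938^723 ≡ 788·97·815·1130·105·938 ≡ 521 (mod 1153)
Right side y^r · r^s mod p:
1050^2 = 1102500 ≡ 232
1050^4 ≡ 232^2 = 53824 ≡ 786
1050^8 ≡ 786^2 = 617796 ≡ 941
1050^16 ≡ 941^2 = 885481 ≡ 1130
1050^32 ≡ 1130^2 = 1276900 ≡ 529
1050^64 ≡ 529^2 = 279841 ≡ 815
110 = 64 + 32 + 8 + 4 + 2, so 1050^110 ≡ 815·529·941·786·232 ≡ 441 (mod 1153)
110^2 = 12100 ≡ 570
110^4 ≡ 570^2 = 324900 ≡ 907
110^8 ≡ 907^2 = 822649 ≡ 560
110^16 ≡ 560^2 = 313600 ≡ 1137
110^32 ≡ 1137^2 = 1292769 ≡ 256
110^64 ≡ 256^2 = 65536 ≡ 968
110^128 ≡ 968^2 = 937024 ≡ 788
110^256 ≡ 788^2 = 620944 ≡ 630
110^512 ≡ 630^2 = 396900 ≡ 268
781 = 512 + 256 + 8 + 4 + 1, so 110^781 ≡ 268·630·560·907·110 ≡ 545 (mod 1153)
441·545 = 240345 ≡ 521 (mod 1153)
521 ≡ 521 (mod 1153), so the signature is genuine.

genuine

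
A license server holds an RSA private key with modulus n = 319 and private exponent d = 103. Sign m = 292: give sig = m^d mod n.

m^2 ≡ 292^2 = 85264 ≡ 91
m^4 ≡ 91^2 = 8281 ≡ 306
m^8 ≡ 306^2 = 93636 ≡ 169
m^16 ≡ 169^2 = 28561 ≡ 170
m^32 ≡ 170^2 = 28900 ≡ 190
m^64 ≡ 190^2 = 36100 ≡ 53
103 = 64 + 32 + 4 + 2 + 1, so m^103 ≡ 53·190·306·91·292 ≡ 84 (mod 319)

84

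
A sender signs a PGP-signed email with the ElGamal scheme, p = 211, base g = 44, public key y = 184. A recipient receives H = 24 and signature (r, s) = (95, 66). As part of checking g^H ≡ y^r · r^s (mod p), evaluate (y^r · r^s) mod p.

184^2 = 33856 ≡ 96
184^4 ≡ 96^2 = 9216 ≡ 143
184^8 ≡ 143^2 = 20449 ≡ 193
184^16 ≡ 193^2 = 37249 ≡ 113
184^32 ≡ 113^2 = 12769 ≡ 109
184^64 ≡ 109^2 = 11881 ≡ 65
95 = 64 + 16 + 8 + 4 + 2 + 1, so 184^95 ≡ 65·113·193·143·96·184 ≡ 58 (mod 211)
95^2 = 9025 ≡ 163
95^4 ≡ 163^2 = 26569 ≡ 194
95^8 ≡ 194^2 = 37636 ≡ 78
95^16 ≡ 78^2 = 6084 ≡ 176
95^32 ≡ 176^2 = 30976 ≡ 170
95^64 ≡ 170^2 = 28900 ≡ 204
66 = 64 + 2, so 95^66 ≡ 204·163 ≡ 125 (mod 211)
y^r · r^s ≡ 58·125 = 7250 ≡ 76 (mod 211)

76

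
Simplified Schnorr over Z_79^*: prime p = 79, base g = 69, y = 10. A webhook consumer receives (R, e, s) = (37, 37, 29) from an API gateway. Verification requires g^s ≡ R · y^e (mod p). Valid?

g^s mod p:
Squares mod 79: 69^1≡69, 69^2≡21, 69^4≡46, 69^8≡62, 69^16≡52
29 = 16 + 8 + 4 + 1, so 69^29 ≡ 52·62·46·69 ≡ 27 (mod 79)
R · y^e mod p:
Squares mod 79: 10^1≡10, 10^2≡21, 10^4≡46, 10^8≡62, 10^16≡52, 10^32≡18
37 = 32 + 4 + 1, so 10^37 ≡ 18·46·10 ≡ 64 (mod 79)
37·64 = 2368 ≡ 77 (mod 79)
27 ≠ 77; the check fails.

no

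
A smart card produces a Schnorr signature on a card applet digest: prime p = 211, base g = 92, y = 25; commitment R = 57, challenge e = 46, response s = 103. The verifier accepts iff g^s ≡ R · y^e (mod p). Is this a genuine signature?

g^s mod p:
92^2 = 8464 ≡ 24
92^4 ≡ 24^2 = 576 ≡ 154
92^8 ≡ 154^2 = 23716 ≡ 84
92^16 ≡ 84^2 = 7056 ≡ 93
92^32 ≡ 93^2 = 8649 ≡ 209
92^64 ≡ 209^2 = 43681 ≡ 4
103 = 64 + 32 + 4 + 2 + 1, so 92^103 ≡ 4·209·154·24·92 ≡ 167 (mod 211)
R · y^e mod p:
25^2 = 625 ≡ 203
25^4 ≡ 203^2 = 41209 ≡ 64
25^8 ≡ 64^2 = 4096 ≡ 87
25^16 ≡ 87^2 = 7569 ≡ 184
25^32 ≡ 184^2 = 33856 ≡ 96
46 = 32 + 8 + 4 + 2, so 25^46 ≡ 96·87·64·203 ≡ 113 (mod 211)
57·113 = 6441 ≡ 111 (mod 211)
167 ≠ 111; the check fails.

forged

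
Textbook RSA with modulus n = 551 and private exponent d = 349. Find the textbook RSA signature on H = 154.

71

Squares mod 551: H^1≡154, H^2≡23, H^4≡529, H^8≡484, H^16≡81, H^32≡500, H^64≡397, H^128≡23, H^256≡529
349 = 256 + 64 + 16 + 8 + 4 + 1, so H^349 ≡ 529·397·81·484·529·154 ≡ 71 (mod 551)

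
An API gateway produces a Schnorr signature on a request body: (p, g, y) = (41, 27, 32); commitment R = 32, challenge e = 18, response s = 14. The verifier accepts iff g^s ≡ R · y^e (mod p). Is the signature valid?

valid

g^s mod p:
27^2 = 729 ≡ 32
27^4 ≡ 32^2 = 1024 ≡ 40
27^8 ≡ 40^2 = 1600 ≡ 1
14 = 8 + 4 + 2, so 27^14 ≡ 1·40·32 ≡ 9 (mod 41)
R · y^e mod p:
32^2 = 1024 ≡ 40
32^4 ≡ 40^2 = 1600 ≡ 1
32^8 ≡ 1^2 = 1
32^16 ≡ 1^2 = 1
18 = 16 + 2, so 32^18 ≡ 1·40 ≡ 40 (mod 41)
32·40 = 1280 ≡ 9 (mod 41)
9 ≡ 9 (mod 41); signature holds.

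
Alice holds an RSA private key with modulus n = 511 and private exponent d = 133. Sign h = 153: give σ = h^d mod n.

139

h^2 ≡ 153^2 = 23409 ≡ 414
h^4 ≡ 414^2 = 171396 ≡ 211
h^8 ≡ 211^2 = 44521 ≡ 64
h^16 ≡ 64^2 = 4096 ≡ 8
h^32 ≡ 8^2 = 64
h^64 ≡ 64^2 = 4096 ≡ 8
h^128 ≡ 8^2 = 64
133 = 128 + 4 + 1, so h^133 ≡ 64·211·153 ≡ 139 (mod 511)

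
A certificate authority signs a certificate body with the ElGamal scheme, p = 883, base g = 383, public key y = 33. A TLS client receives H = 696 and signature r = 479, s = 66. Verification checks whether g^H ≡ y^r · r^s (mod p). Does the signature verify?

verifies

Left side g^H mod p:
383^2 = 146689 ≡ 111
383^4 ≡ 111^2 = 12321 ≡ 842
383^8 ≡ 842^2 = 708964 ≡ 798
383^16 ≡ 798^2 = 636804 ≡ 161
383^32 ≡ 161^2 = 25921 ≡ 314
383^64 ≡ 314^2 = 98596 ≡ 583
383^128 ≡ 583^2 = 339889 ≡ 817
383^256 ≡ 817^2 = 667489 ≡ 824
383^512 ≡ 824^2 = 678976 ≡ 832
696 = 512 + 128 + 32 + 16 + 8, so 383^696 ≡ 832·817·314·161·798 ≡ 401 (mod 883)
Right side y^r · r^s mod p:
33^2 = 1089 ≡ 206
33^4 ≡ 206^2 = 42436 ≡ 52
33^8 ≡ 52^2 = 2704 ≡ 55
33^16 ≡ 55^2 = 3025 ≡ 376
33^32 ≡ 376^2 = 141376 ≡ 96
33^64 ≡ 96^2 = 9216 ≡ 386
33^128 ≡ 386^2 = 148996 ≡ 652
33^256 ≡ 652^2 = 425104 ≡ 381
479 = 256 + 128 + 64 + 16 + 8 + 4 + 2 + 1, so 33^479 ≡ 381·652·386·376·55·52·206·33 ≡ 540 (mod 883)
479^2 = 229441 ≡ 744
479^4 ≡ 744^2 = 553536 ≡ 778
479^8 ≡ 778^2 = 605284 ≡ 429
479^16 ≡ 429^2 = 184041 ≡ 377
479^32 ≡ 377^2 = 142129 ≡ 849
479^64 ≡ 849^2 = 720801 ≡ 273
66 = 64 + 2, so 479^66 ≡ 273·744 ≡ 22 (mod 883)
540·22 = 11880 ≡ 401 (mod 883)
401 ≡ 401 (mod 883), so the signature is genuine.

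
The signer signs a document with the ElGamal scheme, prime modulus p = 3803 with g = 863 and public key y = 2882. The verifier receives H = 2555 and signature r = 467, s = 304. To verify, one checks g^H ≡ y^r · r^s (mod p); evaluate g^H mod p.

2857

863^2 = 744769 ≡ 3184
863^4 ≡ 3184^2 = 10137856 ≡ 2861
863^8 ≡ 2861^2 = 8185321 ≡ 1265
863^16 ≡ 1265^2 = 1600225 ≡ 2965
863^32 ≡ 2965^2 = 8791225 ≡ 2492
863^64 ≡ 2492^2 = 6210064 ≡ 3568
863^128 ≡ 3568^2 = 12730624 ≡ 1983
863^256 ≡ 1983^2 = 3932289 ≡ 3790
863^512 ≡ 3790^2 = 14364100 ≡ 169
863^1024 ≡ 169^2 = 28561 ≡ 1940
863^2048 ≡ 1940^2 = 3763600 ≡ 2433
2555 = 2048 + 256 + 128 + 64 + 32 + 16 + 8 + 2 + 1, so 863^2555 ≡ 2433·3790·1983·3568·2492·2965·1265·3184·863 ≡ 2857 (mod 3803)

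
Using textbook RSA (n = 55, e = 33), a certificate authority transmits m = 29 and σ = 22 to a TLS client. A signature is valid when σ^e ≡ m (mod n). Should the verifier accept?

reject

Squares mod 55: σ^1≡22, σ^2≡44, σ^4≡11, σ^8≡11, σ^16≡11, σ^32≡11
33 = 32 + 1, so σ^33 ≡ 11·22 ≡ 22 (mod 55)
σ^33 mod 55 = 22, but m = 29.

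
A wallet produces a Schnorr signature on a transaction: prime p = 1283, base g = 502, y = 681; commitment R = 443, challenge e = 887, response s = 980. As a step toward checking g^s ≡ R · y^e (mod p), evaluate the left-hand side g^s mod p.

665

Squares mod 1283: 502^1≡502, 502^2≡536, 502^4≡1187, 502^8≡235, 502^16≡56, 502^32≡570, 502^64≡301, 502^128≡791, 502^256≡860, 502^512≡592
980 = 512 + 256 + 128 + 64 + 16 + 4, so 502^980 ≡ 592·860·791·301·56·1187 ≡ 665 (mod 1283)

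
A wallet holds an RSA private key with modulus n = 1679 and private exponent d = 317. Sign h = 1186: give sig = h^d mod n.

Squares mod 1679: h^1≡1186, h^2≡1273, h^4≡294, h^8≡807, h^16≡1476, h^32≡913, h^64≡785, h^128≡32, h^256≡1024
317 = 256 + 32 + 16 + 8 + 4 + 1, so h^317 ≡ 1024·913·1476·807·294·1186 ≡ 187 (mod 1679)

187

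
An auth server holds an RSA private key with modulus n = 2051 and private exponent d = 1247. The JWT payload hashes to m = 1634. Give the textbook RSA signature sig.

824

m^1247 mod 2051 = 824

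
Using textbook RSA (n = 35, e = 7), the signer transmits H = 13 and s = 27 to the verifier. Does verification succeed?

Squares mod 35: s^1≡27, s^2≡29, s^4≡1
7 = 4 + 2 + 1, so s^7 ≡ 1·29·27 ≡ 13 (mod 35)
13 = H, so the signature checks out.

passes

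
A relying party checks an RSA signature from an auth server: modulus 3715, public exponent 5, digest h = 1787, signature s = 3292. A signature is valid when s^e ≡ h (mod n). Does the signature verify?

verifies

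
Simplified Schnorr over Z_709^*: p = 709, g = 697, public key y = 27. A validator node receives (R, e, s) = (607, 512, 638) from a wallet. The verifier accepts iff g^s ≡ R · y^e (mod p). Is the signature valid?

g^s mod p:
697^2 = 485809 ≡ 144
697^4 ≡ 144^2 = 20736 ≡ 175
697^8 ≡ 175^2 = 30625 ≡ 138
697^16 ≡ 138^2 = 19044 ≡ 610
697^32 ≡ 610^2 = 372100 ≡ 584
697^64 ≡ 584^2 = 341056 ≡ 27
697^128 ≡ 27^2 = 729 ≡ 20
697^256 ≡ 20^2 = 400
697^512 ≡ 400^2 = 160000 ≡ 475
638 = 512 + 64 + 32 + 16 + 8 + 4 + 2, so 697^638 ≡ 475·27·584·610·138·175·144 ≡ 322 (mod 709)
R · y^e mod p:
27^2 = 729 ≡ 20
27^4 ≡ 20^2 = 400
27^8 ≡ 400^2 = 160000 ≡ 475
27^16 ≡ 475^2 = 225625 ≡ 163
27^32 ≡ 163^2 = 26569 ≡ 336
27^64 ≡ 336^2 = 112896 ≡ 165
27^128 ≡ 165^2 = 27225 ≡ 283
27^256 ≡ 283^2 = 80089 ≡ 681
27^512 ≡ 681^2 = 463761 ≡ 75
607·75 = 45525 ≡ 149 (mod 709)
322 ≠ 149; the check fails.

invalid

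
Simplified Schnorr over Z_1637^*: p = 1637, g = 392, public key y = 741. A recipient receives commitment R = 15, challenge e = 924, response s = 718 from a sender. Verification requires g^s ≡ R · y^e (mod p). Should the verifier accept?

g^s mod p:
392^2 = 153664 ≡ 1423
392^4 ≡ 1423^2 = 2024929 ≡ 1597
392^8 ≡ 1597^2 = 2550409 ≡ 1600
392^16 ≡ 1600^2 = 2560000 ≡ 1369
392^32 ≡ 1369^2 = 1874161 ≡ 1433
392^64 ≡ 1433^2 = 2053489 ≡ 691
392^128 ≡ 691^2 = 477481 ≡ 1114
392^256 ≡ 1114^2 = 1240996 ≡ 150
392^512 ≡ 150^2 = 22500 ≡ 1219
718 = 512 + 128 + 64 + 8 + 4 + 2, so 392^718 ≡ 1219·1114·691·1600·1597·1423 ≡ 1514 (mod 1637)
R · y^e mod p:
741^2 = 549081 ≡ 686
741^4 ≡ 686^2 = 470596 ≡ 777
741^8 ≡ 777^2 = 603729 ≡ 1313
741^16 ≡ 1313^2 = 1723969 ≡ 208
741^32 ≡ 208^2 = 43264 ≡ 702
741^64 ≡ 702^2 = 492804 ≡ 67
741^128 ≡ 67^2 = 4489 ≡ 1215
741^256 ≡ 1215^2 = 1476225 ≡ 1288
741^512 ≡ 1288^2 = 1658944 ≡ 663
924 = 512 + 256 + 128 + 16 + 8 + 4, so 741^924 ≡ 663·1288·1215·208·1313·777 ≡ 511 (mod 1637)
15·511 = 7665 ≡ 1117 (mod 1637)
1514 ≠ 1117; the check fails.

reject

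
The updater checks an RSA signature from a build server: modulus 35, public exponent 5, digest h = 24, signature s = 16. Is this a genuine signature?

forged

Squares mod 35: s^1≡16, s^2≡11, s^4≡16
5 = 4 + 1, so s^5 ≡ 16·16 ≡ 11 (mod 35)
11 ≠ 24, so verification fails.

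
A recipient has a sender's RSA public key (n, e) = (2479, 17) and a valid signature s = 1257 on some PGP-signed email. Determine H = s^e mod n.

Squares mod 2479: s^1≡1257, s^2≡926, s^4≡2221, s^8≡2110, s^16≡2295
17 = 16 + 1, so s^17 ≡ 2295·1257 ≡ 1738 (mod 2479)

1738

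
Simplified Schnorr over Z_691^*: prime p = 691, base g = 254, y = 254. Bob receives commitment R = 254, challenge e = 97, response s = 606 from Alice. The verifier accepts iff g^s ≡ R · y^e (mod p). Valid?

g^s mod p:
254^2 = 64516 ≡ 253
254^4 ≡ 253^2 = 64009 ≡ 437
254^8 ≡ 437^2 = 190969 ≡ 253
254^16 ≡ 253^2 = 64009 ≡ 437
254^32 ≡ 437^2 = 190969 ≡ 253
254^64 ≡ 253^2 = 64009 ≡ 437
254^128 ≡ 437^2 = 190969 ≡ 253
254^256 ≡ 253^2 = 64009 ≡ 437
254^512 ≡ 437^2 = 190969 ≡ 253
606 = 512 + 64 + 16 + 8 + 4 + 2, so 254^606 ≡ 253·437·437·253·437·253 ≡ 1 (mod 691)
R · y^e mod p:
254^2 = 64516 ≡ 253
254^4 ≡ 253^2 = 64009 ≡ 437
254^8 ≡ 437^2 = 190969 ≡ 253
254^16 ≡ 253^2 = 64009 ≡ 437
254^32 ≡ 437^2 = 190969 ≡ 253
254^64 ≡ 253^2 = 64009 ≡ 437
97 = 64 + 32 + 1, so 254^97 ≡ 437·253·254 ≡ 254 (mod 691)
254·254 = 64516 ≡ 253 (mod 691)
1 ≠ 253; the check fails.

no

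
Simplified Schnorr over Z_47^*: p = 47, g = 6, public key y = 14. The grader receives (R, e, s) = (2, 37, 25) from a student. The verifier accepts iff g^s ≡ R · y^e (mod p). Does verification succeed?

g^s mod p:
6^2 = 36
6^4 ≡ 36^2 = 1296 ≡ 27
6^8 ≡ 27^2 = 729 ≡ 24
6^16 ≡ 24^2 = 576 ≡ 12
25 = 16 + 8 + 1, so 6^25 ≡ 12·24·6 ≡ 36 (mod 47)
R · y^e mod p:
14^2 = 196 ≡ 8
14^4 ≡ 8^2 = 64 ≡ 17
14^8 ≡ 17^2 = 289 ≡ 7
14^16 ≡ 7^2 = 49 ≡ 2
14^32 ≡ 2^2 = 4
37 = 32 + 4 + 1, so 14^37 ≡ 4·17·14 ≡ 12 (mod 47)
2·12 = 24 ≡ 24 (mod 47)
36 ≠ 24; the check fails.

fails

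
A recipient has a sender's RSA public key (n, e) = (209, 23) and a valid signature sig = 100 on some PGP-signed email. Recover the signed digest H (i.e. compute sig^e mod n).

sig^23 mod 209 = 199

199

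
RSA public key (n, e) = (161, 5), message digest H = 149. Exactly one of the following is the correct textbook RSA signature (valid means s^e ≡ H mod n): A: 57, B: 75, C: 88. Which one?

C

Candidate A: Squares mod 161: 57^1≡57, 57^2≡29, 57^4≡36; 5 = 4 + 1, so 57^5 ≡ 36·57 ≡ 120 (mod 161)
Candidate B: Squares mod 161: 75^1≡75, 75^2≡151, 75^4≡100; 5 = 4 + 1, so 75^5 ≡ 100·75 ≡ 94 (mod 161)
Candidate C: Squares mod 161: 88^1≡88, 88^2≡16, 88^4≡95; 5 = 4 + 1, so 88^5 ≡ 95·88 ≡ 149 (mod 161)
  → matches H = 149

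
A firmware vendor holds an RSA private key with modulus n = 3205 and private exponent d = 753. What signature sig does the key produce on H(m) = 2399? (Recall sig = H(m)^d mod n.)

1759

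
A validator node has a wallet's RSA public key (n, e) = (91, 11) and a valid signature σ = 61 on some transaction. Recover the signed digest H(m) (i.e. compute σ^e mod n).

Squares mod 91: σ^1≡61, σ^2≡81, σ^4≡9, σ^8≡81
11 = 8 + 2 + 1, so σ^11 ≡ 81·81·61 ≡ 3 (mod 91)

3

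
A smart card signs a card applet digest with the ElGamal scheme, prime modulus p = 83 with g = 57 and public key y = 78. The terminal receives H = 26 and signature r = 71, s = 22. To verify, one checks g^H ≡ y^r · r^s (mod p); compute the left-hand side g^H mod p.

Squares mod 83: 57^1≡57, 57^2≡12, 57^4≡61, 57^8≡69, 57^16≡30
26 = 16 + 8 + 2, so 57^26 ≡ 30·69·12 ≡ 23 (mod 83)

23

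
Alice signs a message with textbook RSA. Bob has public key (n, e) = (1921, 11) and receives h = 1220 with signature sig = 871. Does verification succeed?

sig^2 ≡ 871^2 = 758641 ≡ 1767
sig^4 ≡ 1767^2 = 3122289 ≡ 664
sig^8 ≡ 664^2 = 440896 ≡ 987
11 = 8 + 2 + 1, so sig^11 ≡ 987·1767·871 ≡ 1220 (mod 1921)
sig^11 mod 1921 = 1220 matches h.

passes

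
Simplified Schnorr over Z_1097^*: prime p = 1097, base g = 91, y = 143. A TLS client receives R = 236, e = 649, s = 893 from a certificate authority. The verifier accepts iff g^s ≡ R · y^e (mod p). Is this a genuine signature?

g^s mod p:
91^2 = 8281 ≡ 602
91^4 ≡ 602^2 = 362404 ≡ 394
91^8 ≡ 394^2 = 155236 ≡ 559
91^16 ≡ 559^2 = 312481 ≡ 933
91^32 ≡ 933^2 = 870489 ≡ 568
91^64 ≡ 568^2 = 322624 ≡ 106
91^128 ≡ 106^2 = 11236 ≡ 266
91^256 ≡ 266^2 = 70756 ≡ 548
91^512 ≡ 548^2 = 300304 ≡ 823
893 = 512 + 256 + 64 + 32 + 16 + 8 + 4 + 1, so 91^893 ≡ 823·548·106·568·933·559·394·91 ≡ 916 (mod 1097)
R · y^e mod p:
143^2 = 20449 ≡ 703
143^4 ≡ 703^2 = 494209 ≡ 559
143^8 ≡ 559^2 = 312481 ≡ 933
143^16 ≡ 933^2 = 870489 ≡ 568
143^32 ≡ 568^2 = 322624 ≡ 106
143^64 ≡ 106^2 = 11236 ≡ 266
143^128 ≡ 266^2 = 70756 ≡ 548
143^256 ≡ 548^2 = 300304 ≡ 823
143^512 ≡ 823^2 = 677329 ≡ 480
649 = 512 + 128 + 8 + 1, so 143^649 ≡ 480·548·933·143 ≡ 870 (mod 1097)
236·870 = 205320 ≡ 181 (mod 1097)
916 ≠ 181; the check fails.

forged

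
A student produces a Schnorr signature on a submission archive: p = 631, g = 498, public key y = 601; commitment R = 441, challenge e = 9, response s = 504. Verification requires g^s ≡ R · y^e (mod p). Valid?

g^s mod p:
498^2 = 248004 ≡ 21
498^4 ≡ 21^2 = 441
498^8 ≡ 441^2 = 194481 ≡ 133
498^16 ≡ 133^2 = 17689 ≡ 21
498^32 ≡ 21^2 = 441
498^64 ≡ 441^2 = 194481 ≡ 133
498^128 ≡ 133^2 = 17689 ≡ 21
498^256 ≡ 21^2 = 441
504 = 256 + 128 + 64 + 32 + 16 + 8, so 498^504 ≡ 441·21·133·441·21·133 ≡ 1 (mod 631)
R · y^e mod p:
601^2 = 361201 ≡ 269
601^4 ≡ 269^2 = 72361 ≡ 427
601^8 ≡ 427^2 = 182329 ≡ 601
9 = 8 + 1, so 601^9 ≡ 601·601 ≡ 269 (mod 631)
441·269 = 118629 ≡ 1 (mod 631)
1 ≡ 1 (mod 631); signature holds.

yes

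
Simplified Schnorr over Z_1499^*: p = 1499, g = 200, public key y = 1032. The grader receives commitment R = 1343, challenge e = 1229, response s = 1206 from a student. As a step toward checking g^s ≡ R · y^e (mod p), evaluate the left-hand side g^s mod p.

841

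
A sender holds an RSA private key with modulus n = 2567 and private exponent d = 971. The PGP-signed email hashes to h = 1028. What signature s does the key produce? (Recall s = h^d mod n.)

h^971 mod 2567 = 1158

1158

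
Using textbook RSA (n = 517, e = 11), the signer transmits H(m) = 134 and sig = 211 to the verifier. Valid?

yes

sig^2 ≡ 211^2 = 44521 ≡ 59
sig^4 ≡ 59^2 = 3481 ≡ 379
sig^8 ≡ 379^2 = 143641 ≡ 432
11 = 8 + 2 + 1, so sig^11 ≡ 432·59·211 ≡ 134 (mod 517)
Since 134 equals the digest 134, verification succeeds.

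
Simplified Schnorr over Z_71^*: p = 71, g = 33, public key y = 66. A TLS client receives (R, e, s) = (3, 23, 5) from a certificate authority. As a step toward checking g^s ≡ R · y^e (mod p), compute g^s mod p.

51

Squares mod 71: 33^1≡33, 33^2≡24, 33^4≡8
5 = 4 + 1, so 33^5 ≡ 8·33 ≡ 51 (mod 71)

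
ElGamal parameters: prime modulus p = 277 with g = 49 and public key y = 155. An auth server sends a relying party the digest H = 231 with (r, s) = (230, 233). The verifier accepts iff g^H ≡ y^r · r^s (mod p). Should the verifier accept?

Left side g^H mod p:
49^2 = 2401 ≡ 185
49^4 ≡ 185^2 = 34225 ≡ 154
49^8 ≡ 154^2 = 23716 ≡ 171
49^16 ≡ 171^2 = 29241 ≡ 156
49^32 ≡ 156^2 = 24336 ≡ 237
49^64 ≡ 237^2 = 56169 ≡ 215
49^128 ≡ 215^2 = 46225 ≡ 243
231 = 128 + 64 + 32 + 4 + 2 + 1, so 49^231 ≡ 243·215·237·154·185·49 ≡ 84 (mod 277)
Right side y^r · r^s mod p:
155^2 = 24025 ≡ 203
155^4 ≡ 203^2 = 41209 ≡ 213
155^8 ≡ 213^2 = 45369 ≡ 218
155^16 ≡ 218^2 = 47524 ≡ 157
155^32 ≡ 157^2 = 24649 ≡ 273
155^64 ≡ 273^2 = 74529 ≡ 16
155^128 ≡ 16^2 = 256
230 = 128 + 64 + 32 + 4 + 2, so 155^230 ≡ 256·16·273·213·203 ≡ 1 (mod 277)
230^2 = 52900 ≡ 270
230^4 ≡ 270^2 = 72900 ≡ 49
230^8 ≡ 49^2 = 2401 ≡ 185
230^16 ≡ 185^2 = 34225 ≡ 154
230^32 ≡ 154^2 = 23716 ≡ 171
230^64 ≡ 171^2 = 29241 ≡ 156
230^128 ≡ 156^2 = 24336 ≡ 237
233 = 128 + 64 + 32 + 8 + 1, so 230^233 ≡ 237·156·171·185·230 ≡ 10 (mod 277)
1·10 = 10 ≡ 10 (mod 277)
84 ≠ 10, so verification fails.

reject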